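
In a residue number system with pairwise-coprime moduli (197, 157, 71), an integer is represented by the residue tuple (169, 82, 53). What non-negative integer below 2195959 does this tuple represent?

1585625

From x ≡ 169 (mod 197) write x = 169 + 197t. Substituting into x ≡ 82 (mod 157) gives 197t ≡ 70 (mod 157), and since 40⁻¹ ≡ 106 (mod 157), t ≡ 41. Hence x ≡ 169 + 197·41 = 8246 (mod 30929).
From x ≡ 8246 (mod 30929) write x = 8246 + 30929t. Substituting into x ≡ 53 (mod 71) gives 30929t ≡ 43 (mod 71), and since 44⁻¹ ≡ 21 (mod 71), t ≡ 51. Hence x ≡ 8246 + 30929·51 = 1585625 (mod 2195959).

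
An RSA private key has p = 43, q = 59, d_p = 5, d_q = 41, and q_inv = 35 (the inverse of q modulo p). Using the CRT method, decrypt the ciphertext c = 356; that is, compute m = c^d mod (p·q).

34

m₁ = c^(d_p) mod p: c ≡ 12 (mod 43), and 12^5 mod 43 = 34.
m₂ = c^(d_q) mod q: c ≡ 2 (mod 59), and 2^41 mod 59 = 34.
h = q_inv·(m₁ − m₂) mod p = 35·(34 − 34) mod 43 = 0.
m = m₂ + h·q = 34 + 0·59 = 34.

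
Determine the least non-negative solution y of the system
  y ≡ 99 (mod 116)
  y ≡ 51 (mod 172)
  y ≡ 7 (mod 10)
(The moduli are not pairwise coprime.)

10887

Combine the congruences pairwise.
gcd(116, 172) = 4 and 4 | (51 − 99), so the pair is consistent; merging gives y ≡ 911 (mod 4988), where 4988 = lcm(116, 172).
gcd(4988, 10) = 2 and 2 | (7 − 911), so the pair is consistent; merging gives y ≡ 10887 (mod 24940), where 24940 = lcm(4988, 10).
The solution is unique modulo lcm(116, 172, 10) = 24940.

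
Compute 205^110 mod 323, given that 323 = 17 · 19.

35

Mod 17: 205 ≡ 1; by Fermat, exponent reduces to 110 mod 16 = 14; 1^14 ≡ 1 (mod 17).
Mod 19: 205 ≡ 15; by Fermat, exponent reduces to 110 mod 18 = 2; 15^2 ≡ 16 (mod 19).
Combine by CRT: x ≡ 1 (mod 17), x ≡ 16 (mod 19) ⇒ x ≡ 35 (mod 323).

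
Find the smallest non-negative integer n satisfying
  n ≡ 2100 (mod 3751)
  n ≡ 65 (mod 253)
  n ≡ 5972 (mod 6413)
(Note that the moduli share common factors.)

4424529

gcd(3751, 253) = 11 and 11 | (65 − 2100), so the pair is consistent; merging gives n ≡ 24606 (mod 86273), where 86273 = lcm(3751, 253).
gcd(86273, 6413) = 121 and 121 | (5972 − 24606), so the pair is consistent; merging gives n ≡ 4424529 (mod 4572469), where 4572469 = lcm(86273, 6413).
The solution is unique modulo lcm(3751, 253, 6413) = 4572469.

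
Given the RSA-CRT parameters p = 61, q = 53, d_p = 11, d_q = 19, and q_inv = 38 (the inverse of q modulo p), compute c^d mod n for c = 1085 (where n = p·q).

3186

m₁ = c^(d_p) mod p: c ≡ 48 (mod 61), and 48^11 mod 61 = 14.
m₂ = c^(d_q) mod q: c ≡ 25 (mod 53), and 25^19 mod 53 = 6.
h = q_inv·(m₁ − m₂) mod p = 38·(14 − 6) mod 61 = 60.
m = m₂ + h·q = 6 + 60·53 = 3186.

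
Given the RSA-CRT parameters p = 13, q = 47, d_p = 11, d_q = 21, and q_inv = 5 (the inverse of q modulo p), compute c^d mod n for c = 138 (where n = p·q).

m₁ = c^(d_p) mod p: c ≡ 8 (mod 13), and 8^11 mod 13 = 5.
m₂ = c^(d_q) mod q: c ≡ 44 (mod 47), and 44^21 mod 47 = 26.
h = q_inv·(m₁ − m₂) mod p = 5·(5 − 26) mod 13 = 12.
m = m₂ + h·q = 26 + 12·47 = 590.

590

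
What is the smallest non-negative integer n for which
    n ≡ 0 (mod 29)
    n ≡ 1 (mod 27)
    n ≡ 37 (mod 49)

20764

From n ≡ 0 (mod 29) write n = 0 + 29t. Substituting into n ≡ 1 (mod 27) gives 29t ≡ 1 (mod 27), and since 2⁻¹ ≡ 14 (mod 27), t ≡ 14. Hence n ≡ 0 + 29·14 = 406 (mod 783).
From n ≡ 406 (mod 783) write n = 406 + 783t. Substituting into n ≡ 37 (mod 49) gives 783t ≡ 23 (mod 49), and since 48⁻¹ ≡ 48 (mod 49), t ≡ 26. Hence n ≡ 406 + 783·26 = 20764 (mod 38367).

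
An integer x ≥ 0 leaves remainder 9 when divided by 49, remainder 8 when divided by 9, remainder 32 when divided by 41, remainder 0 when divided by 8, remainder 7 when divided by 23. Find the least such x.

From x ≡ 9 (mod 49) write x = 9 + 49t. Substituting into x ≡ 8 (mod 9) gives 49t ≡ 8 (mod 9), and since 4⁻¹ ≡ 7 (mod 9), t ≡ 2. Hence x ≡ 9 + 49·2 = 107 (mod 441).
From x ≡ 107 (mod 441) write x = 107 + 441t. Substituting into x ≡ 32 (mod 41) gives 441t ≡ 7 (mod 41), and since 31⁻¹ ≡ 4 (mod 41), t ≡ 28. Hence x ≡ 107 + 441·28 = 12455 (mod 18081).
From x ≡ 12455 (mod 18081) write x = 12455 + 18081t. Substituting into x ≡ 0 (mod 8) gives 18081t ≡ 1 (mod 8), and since 1⁻¹ ≡ 1 (mod 8), t ≡ 1. Hence x ≡ 12455 + 18081·1 = 30536 (mod 144648).
From x ≡ 30536 (mod 144648) write x = 30536 + 144648t. Substituting into x ≡ 7 (mod 23) gives 144648t ≡ 15 (mod 23), and since 1⁻¹ ≡ 1 (mod 23), t ≡ 15. Hence x ≡ 30536 + 144648·15 = 2200256 (mod 3326904).

2200256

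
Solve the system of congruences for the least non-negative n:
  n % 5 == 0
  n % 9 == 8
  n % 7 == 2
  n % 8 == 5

485

The moduli are pairwise coprime; M = 5·9·7·8 = 2520.
M/5 = 504; 504 ≡ 4 (mod 5); 4·4 ≡ 1, so inverse 4.
M/9 = 280; 280 ≡ 1 (mod 9), inverse 1.
M/7 = 360; 360 ≡ 3 (mod 7); 3·5 ≡ 1, so inverse 5.
M/8 = 315; 315 ≡ 3 (mod 8); 3·3 ≡ 1, so inverse 3.
n ≡ 0·504·4 + 8·280·1 + 2·360·5 + 5·315·3 = 10565.
10565 mod 2520 = 485.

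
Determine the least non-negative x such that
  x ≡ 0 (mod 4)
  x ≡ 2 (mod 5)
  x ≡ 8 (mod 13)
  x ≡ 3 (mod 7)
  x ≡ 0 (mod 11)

4532

The moduli are pairwise coprime; N = 4·5·13·7·11 = 20020.
N/4 = 5005; 5005 ≡ 1 (mod 4), inverse 1.
N/5 = 4004; 4004 ≡ 4 (mod 5); 4·4 ≡ 1, so inverse 4.
N/13 = 1540; 1540 ≡ 6 (mod 13); 6·11 ≡ 1, so inverse 11.
N/7 = 2860; 2860 ≡ 4 (mod 7); 4·2 ≡ 1, so inverse 2.
N/11 = 1820; 1820 ≡ 5 (mod 11); 5·9 ≡ 1, so inverse 9.
x ≡ 0·5005·1 + 2·4004·4 + 8·1540·11 + 3·2860·2 + 0·1820·9 = 184712.
184712 mod 20020 = 4532.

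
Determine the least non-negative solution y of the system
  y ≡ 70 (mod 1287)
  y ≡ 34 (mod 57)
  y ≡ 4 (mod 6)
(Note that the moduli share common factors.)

38680

gcd(1287, 57) = 3 and 3 | (34 − 70), so the pair is consistent; merging gives y ≡ 14227 (mod 24453), where 24453 = lcm(1287, 57).
gcd(24453, 6) = 3 and 3 | (4 − 14227), so the pair is consistent; merging gives y ≡ 38680 (mod 48906), where 48906 = lcm(24453, 6).
The solution is unique modulo lcm(1287, 57, 6) = 48906.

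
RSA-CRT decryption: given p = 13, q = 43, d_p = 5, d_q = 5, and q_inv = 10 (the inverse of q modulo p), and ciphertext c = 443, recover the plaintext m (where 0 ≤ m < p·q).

547

m₁ = c^(d_p) mod p: c ≡ 1 (mod 13), and 1^5 mod 13 = 1.
m₂ = c^(d_q) mod q: c ≡ 13 (mod 43), and 13^5 mod 43 = 31.
h = q_inv·(m₁ − m₂) mod p = 10·(1 − 31) mod 13 = 12.
m = m₂ + h·q = 31 + 12·43 = 547.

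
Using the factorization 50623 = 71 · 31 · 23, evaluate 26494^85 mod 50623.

29207

Mod 71: 26494 ≡ 11; by Fermat, exponent reduces to 85 mod 70 = 15; 11^15 ≡ 26 (mod 71).
Mod 31: 26494 ≡ 20; by Fermat, exponent reduces to 85 mod 30 = 25; 20^25 ≡ 5 (mod 31).
Mod 23: 26494 ≡ 21; by Fermat, exponent reduces to 85 mod 22 = 19; 21^19 ≡ 20 (mod 23).
Combine by CRT: x ≡ 26 (mod 71), x ≡ 5 (mod 31), x ≡ 20 (mod 23) ⇒ x ≡ 29207 (mod 50623).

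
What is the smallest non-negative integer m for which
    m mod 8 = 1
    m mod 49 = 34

377

Combine the congruences pairwise.
From m ≡ 1 (mod 8) write m = 1 + 8t. Substituting into m ≡ 34 (mod 49) gives 8t ≡ 33 (mod 49), and since 8⁻¹ ≡ 43 (mod 49), t ≡ 47. Hence m ≡ 1 + 8·47 = 377 (mod 392).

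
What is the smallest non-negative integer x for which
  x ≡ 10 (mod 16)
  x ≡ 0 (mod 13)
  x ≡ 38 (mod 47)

2106

From x ≡ 10 (mod 16) write x = 10 + 16t. Substituting into x ≡ 0 (mod 13) gives 16t ≡ 3 (mod 13), and since 3⁻¹ ≡ 9 (mod 13), t ≡ 1. Hence x ≡ 10 + 16·1 = 26 (mod 208).
From x ≡ 26 (mod 208) write x = 26 + 208t. Substituting into x ≡ 38 (mod 47) gives 208t ≡ 12 (mod 47), and since 20⁻¹ ≡ 40 (mod 47), t ≡ 10. Hence x ≡ 26 + 208·10 = 2106 (mod 9776).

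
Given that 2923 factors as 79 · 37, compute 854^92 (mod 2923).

Mod 79: 854 ≡ 64; by Fermat, exponent reduces to 92 mod 78 = 14; 64^14 ≡ 64 (mod 79).
Mod 37: 854 ≡ 3; by Fermat, exponent reduces to 92 mod 36 = 20; 3^20 ≡ 9 (mod 37).
Combine by CRT: x ≡ 64 (mod 79), x ≡ 9 (mod 37) ⇒ x ≡ 2118 (mod 2923).

2118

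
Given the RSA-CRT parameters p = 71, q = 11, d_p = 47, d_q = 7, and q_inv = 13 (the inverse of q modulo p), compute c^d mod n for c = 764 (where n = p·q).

289

m₁ = c^(d_p) mod p: c ≡ 54 (mod 71), and 54^47 mod 71 = 5.
m₂ = c^(d_q) mod q: c ≡ 5 (mod 11), and 5^7 mod 11 = 3.
h = q_inv·(m₁ − m₂) mod p = 13·(5 − 3) mod 71 = 26.
m = m₂ + h·q = 3 + 26·11 = 289.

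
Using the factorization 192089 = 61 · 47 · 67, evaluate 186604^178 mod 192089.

154047

Mod 61: 186604 ≡ 5; by Fermat, exponent reduces to 178 mod 60 = 58; 5^58 ≡ 22 (mod 61).
Mod 47: 186604 ≡ 14; by Fermat, exponent reduces to 178 mod 46 = 40; 14^40 ≡ 28 (mod 47).
Mod 67: 186604 ≡ 9; by Fermat, exponent reduces to 178 mod 66 = 46; 9^46 ≡ 14 (mod 67).
Combine by CRT: x ≡ 22 (mod 61), x ≡ 28 (mod 47), x ≡ 14 (mod 67) ⇒ x ≡ 154047 (mod 192089).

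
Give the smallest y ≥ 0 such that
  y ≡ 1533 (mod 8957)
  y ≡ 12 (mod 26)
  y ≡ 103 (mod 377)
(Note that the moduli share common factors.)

gcd(8957, 26) = 13 and 13 | (12 − 1533), so the pair is consistent; merging gives y ≡ 10490 (mod 17914), where 17914 = lcm(8957, 26).
gcd(17914, 377) = 13 and 13 | (103 − 10490), so the pair is consistent; merging gives y ≡ 476254 (mod 519506), where 519506 = lcm(17914, 377).
The solution is unique modulo lcm(8957, 26, 377) = 519506.

476254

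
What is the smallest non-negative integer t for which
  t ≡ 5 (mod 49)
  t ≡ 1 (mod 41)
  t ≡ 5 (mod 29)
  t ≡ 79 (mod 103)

3396195

From t ≡ 5 (mod 49) write t = 5 + 49s. Substituting into t ≡ 1 (mod 41) gives 49s ≡ 37 (mod 41), and since 8⁻¹ ≡ 36 (mod 41), s ≡ 20. Hence t ≡ 5 + 49·20 = 985 (mod 2009).
From t ≡ 985 (mod 2009) write t = 985 + 2009s. Substituting into t ≡ 5 (mod 29) gives 2009s ≡ 6 (mod 29), and since 8⁻¹ ≡ 11 (mod 29), s ≡ 8. Hence t ≡ 985 + 2009·8 = 17057 (mod 58261).
From t ≡ 17057 (mod 58261) write t = 17057 + 58261s. Substituting into t ≡ 79 (mod 103) gives 58261s ≡ 17 (mod 103), and since 66⁻¹ ≡ 64 (mod 103), s ≡ 58. Hence t ≡ 17057 + 58261·58 = 3396195 (mod 6000883).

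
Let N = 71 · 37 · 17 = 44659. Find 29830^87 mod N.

40620

Mod 71: 29830 ≡ 10; by Fermat, exponent reduces to 87 mod 70 = 17; 10^17 ≡ 8 (mod 71).
Mod 37: 29830 ≡ 8; by Fermat, exponent reduces to 87 mod 36 = 15; 8^15 ≡ 31 (mod 37).
Mod 17: 29830 ≡ 12; by Fermat, exponent reduces to 87 mod 16 = 7; 12^7 ≡ 7 (mod 17).
Combine by CRT: x ≡ 8 (mod 71), x ≡ 31 (mod 37), x ≡ 7 (mod 17) ⇒ x ≡ 40620 (mod 44659).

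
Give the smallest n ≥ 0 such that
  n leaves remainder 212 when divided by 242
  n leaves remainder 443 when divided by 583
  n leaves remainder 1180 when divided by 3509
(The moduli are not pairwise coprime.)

324008

gcd(242, 583) = 11 and 11 | (443 − 212), so the pair is consistent; merging gives n ≡ 3358 (mod 12826), where 12826 = lcm(242, 583).
gcd(12826, 3509) = 121 and 121 | (1180 − 3358), so the pair is consistent; merging gives n ≡ 324008 (mod 371954), where 371954 = lcm(12826, 3509).
The solution is unique modulo lcm(242, 583, 3509) = 371954.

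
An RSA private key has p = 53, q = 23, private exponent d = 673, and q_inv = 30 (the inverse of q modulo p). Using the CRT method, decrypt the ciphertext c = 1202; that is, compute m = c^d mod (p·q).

d_p = d mod (p−1) = 673 mod 52 = 49; d_q = d mod (q−1) = 13.
m₁ = c^(d_p) mod p: c ≡ 36 (mod 53), and 36^49 mod 53 = 10.
m₂ = c^(d_q) mod q: c ≡ 6 (mod 23), and 6^13 mod 23 = 13.
h = q_inv·(m₁ − m₂) mod p = 30·(10 − 13) mod 53 = 16.
m = m₂ + h·q = 13 + 16·23 = 381.

381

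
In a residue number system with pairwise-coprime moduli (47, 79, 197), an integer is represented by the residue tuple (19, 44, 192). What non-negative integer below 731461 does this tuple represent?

Combine the congruences pairwise.
From x ≡ 19 (mod 47) write x = 19 + 47t. Substituting into x ≡ 44 (mod 79) gives 47t ≡ 25 (mod 79), and since 47⁻¹ ≡ 37 (mod 79), t ≡ 56. Hence x ≡ 19 + 47·56 = 2651 (mod 3713).
From x ≡ 2651 (mod 3713) write x = 2651 + 3713t. Substituting into x ≡ 192 (mod 197) gives 3713t ≡ 102 (mod 197), and since 167⁻¹ ≡ 151 (mod 197), t ≡ 36. Hence x ≡ 2651 + 3713·36 = 136319 (mod 731461).

136319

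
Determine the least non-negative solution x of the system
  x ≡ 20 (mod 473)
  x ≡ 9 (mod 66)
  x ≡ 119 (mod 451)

gcd(473, 66) = 11 and 11 | (9 − 20), so the pair is consistent; merging gives x ≡ 2385 (mod 2838), where 2838 = lcm(473, 66).
gcd(2838, 451) = 11 and 11 | (119 − 2385), so the pair is consistent; merging gives x ≡ 50631 (mod 116358), where 116358 = lcm(2838, 451).
The solution is unique modulo lcm(473, 66, 451) = 116358.

50631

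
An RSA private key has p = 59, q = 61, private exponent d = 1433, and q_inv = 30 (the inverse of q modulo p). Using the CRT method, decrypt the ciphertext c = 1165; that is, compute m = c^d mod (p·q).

d_p = d mod (p−1) = 1433 mod 58 = 41; d_q = d mod (q−1) = 53.
m₁ = c^(d_p) mod p: c ≡ 44 (mod 59), and 44^41 mod 59 = 32.
m₂ = c^(d_q) mod q: c ≡ 6 (mod 61), and 6^53 mod 61 = 35.
h = q_inv·(m₁ − m₂) mod p = 30·(32 − 35) mod 59 = 28.
m = m₂ + h·q = 35 + 28·61 = 1743.

1743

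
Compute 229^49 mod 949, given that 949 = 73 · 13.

229

Mod 73: 229 ≡ 10; 10^49 ≡ 10 (mod 73).
Mod 13: 229 ≡ 8; by Fermat, exponent reduces to 49 mod 12 = 1; 8^1 ≡ 8 (mod 13).
Combine by CRT: x ≡ 10 (mod 73), x ≡ 8 (mod 13) ⇒ x ≡ 229 (mod 949).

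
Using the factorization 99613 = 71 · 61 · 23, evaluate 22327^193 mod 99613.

Mod 71: 22327 ≡ 33; by Fermat, exponent reduces to 193 mod 70 = 53; 33^53 ≡ 31 (mod 71).
Mod 61: 22327 ≡ 1; by Fermat, exponent reduces to 193 mod 60 = 13; 1^13 ≡ 1 (mod 61).
Mod 23: 22327 ≡ 17; by Fermat, exponent reduces to 193 mod 22 = 17; 17^17 ≡ 11 (mod 23).
Combine by CRT: x ≡ 31 (mod 71), x ≡ 1 (mod 61), x ≡ 11 (mod 23) ⇒ x ≡ 90769 (mod 99613).

90769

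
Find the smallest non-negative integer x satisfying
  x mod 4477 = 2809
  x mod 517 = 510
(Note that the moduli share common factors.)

gcd(4477, 517) = 11 and 11 | (510 − 2809), so the pair is consistent; merging gives x ≡ 74441 (mod 210419), where 210419 = lcm(4477, 517).
The solution is unique modulo lcm(4477, 517) = 210419.

74441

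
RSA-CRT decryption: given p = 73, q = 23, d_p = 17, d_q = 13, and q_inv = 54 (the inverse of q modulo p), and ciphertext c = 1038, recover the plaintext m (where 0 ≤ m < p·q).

m₁ = c^(d_p) mod p: c ≡ 16 (mod 73), and 16^17 mod 73 = 32.
m₂ = c^(d_q) mod q: c ≡ 3 (mod 23), and 3^13 mod 23 = 9.
h = q_inv·(m₁ − m₂) mod p = 54·(32 − 9) mod 73 = 1.
m = m₂ + h·q = 9 + 1·23 = 32.

32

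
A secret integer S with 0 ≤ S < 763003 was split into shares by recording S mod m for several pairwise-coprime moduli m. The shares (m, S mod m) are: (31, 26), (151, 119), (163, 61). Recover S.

The moduli are pairwise coprime; N = 31·151·163 = 763003.
N/31 = 24613; 24613 ≡ 30 (mod 31); 30·30 ≡ 1, so inverse 30.
N/151 = 5053; 5053 ≡ 70 (mod 151); 70·41 ≡ 1, so inverse 41.
N/163 = 4681; 4681 ≡ 117 (mod 163); 117·124 ≡ 1, so inverse 124.
S ≡ 26·24613·30 + 119·5053·41 + 61·4681·124 = 79258811.
79258811 mod 763003 = 669502.

669502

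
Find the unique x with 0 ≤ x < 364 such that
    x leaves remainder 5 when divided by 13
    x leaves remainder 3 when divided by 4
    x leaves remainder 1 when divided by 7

239

Combine the congruences pairwise.
From x ≡ 5 (mod 13) write x = 5 + 13t. Substituting into x ≡ 3 (mod 4) gives 13t ≡ 2 (mod 4), and since 1⁻¹ ≡ 1 (mod 4), t ≡ 2. Hence x ≡ 5 + 13·2 = 31 (mod 52).
From x ≡ 31 (mod 52) write x = 31 + 52t. Substituting into x ≡ 1 (mod 7) gives 52t ≡ 5 (mod 7), and since 3⁻¹ ≡ 5 (mod 7), t ≡ 4. Hence x ≡ 31 + 52·4 = 239 (mod 364).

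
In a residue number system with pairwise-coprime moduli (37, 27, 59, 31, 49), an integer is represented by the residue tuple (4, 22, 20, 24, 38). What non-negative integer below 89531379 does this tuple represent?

The moduli are pairwise coprime; N = 37·27·59·31·49 = 89531379.
N/37 = 2419767; 2419767 ≡ 4 (mod 37); 4·28 ≡ 1, so inverse 28.
N/27 = 3315977; 3315977 ≡ 26 (mod 27); 26·26 ≡ 1, so inverse 26.
N/59 = 1517481; 1517481 ≡ 1 (mod 59), inverse 1.
N/31 = 2888109; 2888109 ≡ 25 (mod 31); 25·5 ≡ 1, so inverse 5.
N/49 = 1827171; 1827171 ≡ 10 (mod 49); 10·5 ≡ 1, so inverse 5.
x ≡ 4·2419767·28 + 22·3315977·26 + 20·1517481·1 + 24·2888109·5 + 38·1827171·5 = 2891837938.
2891837938 mod 89531379 = 26833810.

26833810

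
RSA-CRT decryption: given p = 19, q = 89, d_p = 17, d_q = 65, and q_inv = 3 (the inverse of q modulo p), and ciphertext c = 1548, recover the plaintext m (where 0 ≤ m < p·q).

m₁ = c^(d_p) mod p: c ≡ 9 (mod 19), and 9^17 mod 19 = 17.
m₂ = c^(d_q) mod q: c ≡ 35 (mod 89), and 35^65 mod 89 = 62.
h = q_inv·(m₁ − m₂) mod p = 3·(17 − 62) mod 19 = 17.
m = m₂ + h·q = 62 + 17·89 = 1575.

1575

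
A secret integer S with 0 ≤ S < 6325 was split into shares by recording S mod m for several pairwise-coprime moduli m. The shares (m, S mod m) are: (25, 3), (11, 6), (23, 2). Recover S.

853

Combine the congruences pairwise.
From S ≡ 3 (mod 25) write S = 3 + 25t. Substituting into S ≡ 6 (mod 11) gives 25t ≡ 3 (mod 11), and since 3⁻¹ ≡ 4 (mod 11), t ≡ 1. Hence S ≡ 3 + 25·1 = 28 (mod 275).
From S ≡ 28 (mod 275) write S = 28 + 275t. Substituting into S ≡ 2 (mod 23) gives 275t ≡ 20 (mod 23), and since 22⁻¹ ≡ 22 (mod 23), t ≡ 3. Hence S ≡ 28 + 275·3 = 853 (mod 6325).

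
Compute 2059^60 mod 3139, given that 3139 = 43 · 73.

1817

Mod 43: 2059 ≡ 38; by Fermat, exponent reduces to 60 mod 42 = 18; 38^18 ≡ 11 (mod 43).
Mod 73: 2059 ≡ 15; 15^60 ≡ 65 (mod 73).
Combine by CRT: x ≡ 11 (mod 43), x ≡ 65 (mod 73) ⇒ x ≡ 1817 (mod 3139).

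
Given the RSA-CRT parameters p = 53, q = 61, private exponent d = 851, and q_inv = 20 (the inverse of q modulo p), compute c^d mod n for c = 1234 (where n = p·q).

d_p = d mod (p−1) = 851 mod 52 = 19; d_q = d mod (q−1) = 11.
m₁ = c^(d_p) mod p: c ≡ 15 (mod 53), and 15^19 mod 53 = 24.
m₂ = c^(d_q) mod q: c ≡ 14 (mod 61), and 14^11 mod 61 = 48.
h = q_inv·(m₁ − m₂) mod p = 20·(24 − 48) mod 53 = 50.
m = m₂ + h·q = 48 + 50·61 = 3098.

3098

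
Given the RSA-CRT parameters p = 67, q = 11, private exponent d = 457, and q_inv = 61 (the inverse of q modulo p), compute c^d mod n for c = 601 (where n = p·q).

358

d_p = d mod (p−1) = 457 mod 66 = 61; d_q = d mod (q−1) = 7.
m₁ = c^(d_p) mod p: c ≡ 65 (mod 67), and 65^61 mod 67 = 23.
m₂ = c^(d_q) mod q: c ≡ 7 (mod 11), and 7^7 mod 11 = 6.
h = q_inv·(m₁ − m₂) mod p = 61·(23 − 6) mod 67 = 32.
m = m₂ + h·q = 6 + 32·11 = 358.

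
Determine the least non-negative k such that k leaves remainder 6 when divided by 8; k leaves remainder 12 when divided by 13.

From k ≡ 6 (mod 8) write k = 6 + 8t. Substituting into k ≡ 12 (mod 13) gives 8t ≡ 6 (mod 13), and since 8⁻¹ ≡ 5 (mod 13), t ≡ 4. Hence k ≡ 6 + 8·4 = 38 (mod 104).

38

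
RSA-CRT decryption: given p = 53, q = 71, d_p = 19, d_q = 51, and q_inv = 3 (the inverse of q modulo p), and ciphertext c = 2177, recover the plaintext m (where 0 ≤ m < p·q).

m₁ = c^(d_p) mod p: c ≡ 4 (mod 53), and 4^19 mod 53 = 38.
m₂ = c^(d_q) mod q: c ≡ 47 (mod 71), and 47^51 mod 71 = 13.
h = q_inv·(m₁ − m₂) mod p = 3·(38 − 13) mod 53 = 22.
m = m₂ + h·q = 13 + 22·71 = 1575.

1575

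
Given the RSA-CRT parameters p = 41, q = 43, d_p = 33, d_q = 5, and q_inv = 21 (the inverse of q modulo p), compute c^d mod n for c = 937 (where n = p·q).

721

m₁ = c^(d_p) mod p: c ≡ 35 (mod 41), and 35^33 mod 41 = 24.
m₂ = c^(d_q) mod q: c ≡ 34 (mod 43), and 34^5 mod 43 = 33.
h = q_inv·(m₁ − m₂) mod p = 21·(24 − 33) mod 41 = 16.
m = m₂ + h·q = 33 + 16·43 = 721.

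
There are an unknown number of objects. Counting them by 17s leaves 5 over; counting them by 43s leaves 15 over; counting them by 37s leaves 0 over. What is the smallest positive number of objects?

The moduli are pairwise coprime; M = 17·43·37 = 27047.
M/17 = 1591; 1591 ≡ 10 (mod 17); 10·12 ≡ 1, so inverse 12.
M/43 = 629; 629 ≡ 27 (mod 43); 27·8 ≡ 1, so inverse 8.
M/37 = 731; 731 ≡ 28 (mod 37); 28·4 ≡ 1, so inverse 4.
N ≡ 5·1591·12 + 15·629·8 + 0·731·4 = 170940.
170940 mod 27047 = 8658.

8658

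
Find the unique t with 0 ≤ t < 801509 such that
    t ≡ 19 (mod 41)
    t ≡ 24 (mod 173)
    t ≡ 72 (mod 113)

731295

From t ≡ 19 (mod 41) write t = 19 + 41s. Substituting into t ≡ 24 (mod 173) gives 41s ≡ 5 (mod 173), and since 41⁻¹ ≡ 38 (mod 173), s ≡ 17. Hence t ≡ 19 + 41·17 = 716 (mod 7093).
From t ≡ 716 (mod 7093) write t = 716 + 7093s. Substituting into t ≡ 72 (mod 113) gives 7093s ≡ 34 (mod 113), and since 87⁻¹ ≡ 13 (mod 113), s ≡ 103. Hence t ≡ 716 + 7093·103 = 731295 (mod 801509).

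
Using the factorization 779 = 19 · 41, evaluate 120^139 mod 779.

137

Mod 19: 120 ≡ 6; by Fermat, exponent reduces to 139 mod 18 = 13; 6^13 ≡ 4 (mod 19).
Mod 41: 120 ≡ 38; by Fermat, exponent reduces to 139 mod 40 = 19; 38^19 ≡ 14 (mod 41).
Combine by CRT: x ≡ 4 (mod 19), x ≡ 14 (mod 41) ⇒ x ≡ 137 (mod 779).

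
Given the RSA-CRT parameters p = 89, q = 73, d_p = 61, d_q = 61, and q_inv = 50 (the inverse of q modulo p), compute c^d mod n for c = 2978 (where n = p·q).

m₁ = c^(d_p) mod p: c ≡ 41 (mod 89), and 41^61 mod 89 = 24.
m₂ = c^(d_q) mod q: c ≡ 58 (mod 73), and 58^61 mod 73 = 47.
h = q_inv·(m₁ − m₂) mod p = 50·(24 − 47) mod 89 = 7.
m = m₂ + h·q = 47 + 7·73 = 558.

558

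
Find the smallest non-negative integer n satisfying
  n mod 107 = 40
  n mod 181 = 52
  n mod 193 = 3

From n ≡ 40 (mod 107) write n = 40 + 107t. Substituting into n ≡ 52 (mod 181) gives 107t ≡ 12 (mod 181), and since 107⁻¹ ≡ 22 (mod 181), t ≡ 83. Hence n ≡ 40 + 107·83 = 8921 (mod 19367).
From n ≡ 8921 (mod 19367) write n = 8921 + 19367t. Substituting into n ≡ 3 (mod 193) gives 19367t ≡ 153 (mod 193), and since 67⁻¹ ≡ 121 (mod 193), t ≡ 178. Hence n ≡ 8921 + 19367·178 = 3456247 (mod 3737831).

3456247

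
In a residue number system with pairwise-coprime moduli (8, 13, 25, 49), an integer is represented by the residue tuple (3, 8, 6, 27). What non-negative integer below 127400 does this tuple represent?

The moduli are pairwise coprime; N = 8·13·25·49 = 127400.
N/8 = 15925; 15925 ≡ 5 (mod 8); 5·5 ≡ 1, so inverse 5.
N/13 = 9800; 9800 ≡ 11 (mod 13); 11·6 ≡ 1, so inverse 6.
N/25 = 5096; 5096 ≡ 21 (mod 25); 21·6 ≡ 1, so inverse 6.
N/49 = 2600; 2600 ≡ 3 (mod 49); 3·33 ≡ 1, so inverse 33.
x ≡ 3·15925·5 + 8·9800·6 + 6·5096·6 + 27·2600·33 = 3209331.
3209331 mod 127400 = 24331.

24331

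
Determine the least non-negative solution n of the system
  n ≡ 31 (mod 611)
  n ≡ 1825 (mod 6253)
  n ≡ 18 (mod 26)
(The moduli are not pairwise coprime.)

Combine the congruences pairwise.
gcd(611, 6253) = 13 and 13 | (1825 − 31), so the pair is consistent; merging gives n ≡ 270704 (mod 293891), where 293891 = lcm(611, 6253).
gcd(293891, 26) = 13 and 13 | (18 − 270704), so the pair is consistent; merging gives n ≡ 270704 (mod 587782), where 587782 = lcm(293891, 26).
The solution is unique modulo lcm(611, 6253, 26) = 587782.

270704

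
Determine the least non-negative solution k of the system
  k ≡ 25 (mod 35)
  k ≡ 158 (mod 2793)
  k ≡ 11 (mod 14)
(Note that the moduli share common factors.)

25295

gcd(35, 2793) = 7 and 7 | (158 − 25), so the pair is consistent; merging gives k ≡ 11330 (mod 13965), where 13965 = lcm(35, 2793).
gcd(13965, 14) = 7 and 7 | (11 − 11330), so the pair is consistent; merging gives k ≡ 25295 (mod 27930), where 27930 = lcm(13965, 14).
The solution is unique modulo lcm(35, 2793, 14) = 27930.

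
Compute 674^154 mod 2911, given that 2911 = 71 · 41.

877

Mod 71: 674 ≡ 35; by Fermat, exponent reduces to 154 mod 70 = 14; 35^14 ≡ 25 (mod 71).
Mod 41: 674 ≡ 18; by Fermat, exponent reduces to 154 mod 40 = 34; 18^34 ≡ 16 (mod 41).
Combine by CRT: x ≡ 25 (mod 71), x ≡ 16 (mod 41) ⇒ x ≡ 877 (mod 2911).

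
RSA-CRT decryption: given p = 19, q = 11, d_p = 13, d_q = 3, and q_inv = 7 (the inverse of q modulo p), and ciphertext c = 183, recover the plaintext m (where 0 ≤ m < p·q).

m₁ = c^(d_p) mod p: c ≡ 12 (mod 19), and 12^13 mod 19 = 12.
m₂ = c^(d_q) mod q: c ≡ 7 (mod 11), and 7^3 mod 11 = 2.
h = q_inv·(m₁ − m₂) mod p = 7·(12 − 2) mod 19 = 13.
m = m₂ + h·q = 2 + 13·11 = 145.

145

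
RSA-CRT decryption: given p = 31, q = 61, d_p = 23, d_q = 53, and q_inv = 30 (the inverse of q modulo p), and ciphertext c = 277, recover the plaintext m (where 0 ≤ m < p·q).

1883

m₁ = c^(d_p) mod p: c ≡ 29 (mod 31), and 29^23 mod 31 = 23.
m₂ = c^(d_q) mod q: c ≡ 33 (mod 61), and 33^53 mod 61 = 53.
h = q_inv·(m₁ − m₂) mod p = 30·(23 − 53) mod 31 = 30.
m = m₂ + h·q = 53 + 30·61 = 1883.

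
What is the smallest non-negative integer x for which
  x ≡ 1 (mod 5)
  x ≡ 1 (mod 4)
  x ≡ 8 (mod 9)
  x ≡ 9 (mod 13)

2141

The moduli are pairwise coprime; N = 5·4·9·13 = 2340.
N/5 = 468; 468 ≡ 3 (mod 5); 3·2 ≡ 1, so inverse 2.
N/4 = 585; 585 ≡ 1 (mod 4), inverse 1.
N/9 = 260; 260 ≡ 8 (mod 9); 8·8 ≡ 1, so inverse 8.
N/13 = 180; 180 ≡ 11 (mod 13); 11·6 ≡ 1, so inverse 6.
x ≡ 1·468·2 + 1·585·1 + 8·260·8 + 9·180·6 = 27881.
27881 mod 2340 = 2141.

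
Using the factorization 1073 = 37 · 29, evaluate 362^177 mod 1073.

Mod 37: 362 ≡ 29; by Fermat, exponent reduces to 177 mod 36 = 33; 29^33 ≡ 31 (mod 37).
Mod 29: 362 ≡ 14; by Fermat, exponent reduces to 177 mod 28 = 9; 14^9 ≡ 3 (mod 29).
Combine by CRT: x ≡ 31 (mod 37), x ≡ 3 (mod 29) ⇒ x ≡ 438 (mod 1073).

438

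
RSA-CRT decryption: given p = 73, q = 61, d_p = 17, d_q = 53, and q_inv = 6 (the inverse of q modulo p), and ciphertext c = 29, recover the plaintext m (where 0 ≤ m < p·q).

1668

m₁ = c^(d_p) mod p: c ≡ 29 (mod 73), and 29^17 mod 73 = 62.
m₂ = c^(d_q) mod q: c ≡ 29 (mod 61), and 29^53 mod 61 = 21.
h = q_inv·(m₁ − m₂) mod p = 6·(62 − 21) mod 73 = 27.
m = m₂ + h·q = 21 + 27·61 = 1668.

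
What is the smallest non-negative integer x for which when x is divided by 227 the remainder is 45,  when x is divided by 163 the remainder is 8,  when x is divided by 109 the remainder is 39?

Combine the congruences pairwise.
From x ≡ 45 (mod 227) write x = 45 + 227t. Substituting into x ≡ 8 (mod 163) gives 227t ≡ 126 (mod 163), and since 64⁻¹ ≡ 135 (mod 163), t ≡ 58. Hence x ≡ 45 + 227·58 = 13211 (mod 37001).
From x ≡ 13211 (mod 37001) write x = 13211 + 37001t. Substituting into x ≡ 39 (mod 109) gives 37001t ≡ 17 (mod 109), and since 50⁻¹ ≡ 24 (mod 109), t ≡ 81. Hence x ≡ 13211 + 37001·81 = 3010292 (mod 4033109).

3010292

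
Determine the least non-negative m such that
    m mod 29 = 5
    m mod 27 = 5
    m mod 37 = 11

The moduli are pairwise coprime; N = 29·27·37 = 28971.
N/29 = 999; 999 ≡ 13 (mod 29); 13·9 ≡ 1, so inverse 9.
N/27 = 1073; 1073 ≡ 20 (mod 27); 20·23 ≡ 1, so inverse 23.
N/37 = 783; 783 ≡ 6 (mod 37); 6·31 ≡ 1, so inverse 31.
m ≡ 5·999·9 + 5·1073·23 + 11·783·31 = 435353.
435353 mod 28971 = 788.

788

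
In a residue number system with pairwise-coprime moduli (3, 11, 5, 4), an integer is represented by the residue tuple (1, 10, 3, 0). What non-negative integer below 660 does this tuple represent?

Combine the congruences pairwise.
From x ≡ 1 (mod 3) write x = 1 + 3t. Substituting into x ≡ 10 (mod 11) gives 3t ≡ 9 (mod 11), and since 3⁻¹ ≡ 4 (mod 11), t ≡ 3. Hence x ≡ 1 + 3·3 = 10 (mod 33).
From x ≡ 10 (mod 33) write x = 10 + 33t. Substituting into x ≡ 3 (mod 5) gives 33t ≡ 3 (mod 5), and since 3⁻¹ ≡ 2 (mod 5), t ≡ 1. Hence x ≡ 10 + 33·1 = 43 (mod 165).
From x ≡ 43 (mod 165) write x = 43 + 165t. Substituting into x ≡ 0 (mod 4) gives 165t ≡ 1 (mod 4), and since 1⁻¹ ≡ 1 (mod 4), t ≡ 1. Hence x ≡ 43 + 165·1 = 208 (mod 660).

208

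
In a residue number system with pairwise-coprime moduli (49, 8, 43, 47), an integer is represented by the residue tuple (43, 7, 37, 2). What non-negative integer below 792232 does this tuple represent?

The moduli are pairwise coprime; N = 49·8·43·47 = 792232.
N/49 = 16168; 16168 ≡ 47 (mod 49); 47·24 ≡ 1, so inverse 24.
N/8 = 99029; 99029 ≡ 5 (mod 8); 5·5 ≡ 1, so inverse 5.
N/43 = 18424; 18424 ≡ 20 (mod 43); 20·28 ≡ 1, so inverse 28.
N/47 = 16856; 16856 ≡ 30 (mod 47); 30·11 ≡ 1, so inverse 11.
x ≡ 43·16168·24 + 7·99029·5 + 37·18424·28 + 2·16856·11 = 39609487.
39609487 mod 792232 = 790119.

790119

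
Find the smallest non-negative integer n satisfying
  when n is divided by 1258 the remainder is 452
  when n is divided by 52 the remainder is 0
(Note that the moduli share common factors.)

15548

gcd(1258, 52) = 2 and 2 | (0 − 452), so the pair is consistent; merging gives n ≡ 15548 (mod 32708), where 32708 = lcm(1258, 52).
The solution is unique modulo lcm(1258, 52) = 32708.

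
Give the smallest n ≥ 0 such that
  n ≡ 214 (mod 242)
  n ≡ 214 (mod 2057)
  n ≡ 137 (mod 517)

Combine the congruences pairwise.
gcd(242, 2057) = 121 and 121 | (214 − 214), so the pair is consistent; merging gives n ≡ 214 (mod 4114), where 4114 = lcm(242, 2057).
gcd(4114, 517) = 11 and 11 | (137 − 214), so the pair is consistent; merging gives n ≡ 111292 (mod 193358), where 193358 = lcm(4114, 517).
The solution is unique modulo lcm(242, 2057, 517) = 193358.

111292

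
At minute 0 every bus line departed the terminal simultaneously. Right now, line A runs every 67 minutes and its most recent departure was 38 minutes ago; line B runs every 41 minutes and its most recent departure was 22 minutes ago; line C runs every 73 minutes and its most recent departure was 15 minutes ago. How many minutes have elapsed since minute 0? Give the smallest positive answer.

From t ≡ 38 (mod 67) write t = 38 + 67s. Substituting into t ≡ 22 (mod 41) gives 67s ≡ 25 (mod 41), and since 26⁻¹ ≡ 30 (mod 41), s ≡ 12. Hence t ≡ 38 + 67·12 = 842 (mod 2747).
From t ≡ 842 (mod 2747) write t = 842 + 2747s. Substituting into t ≡ 15 (mod 73) gives 2747s ≡ 49 (mod 73), and since 46⁻¹ ≡ 27 (mod 73), s ≡ 9. Hence t ≡ 842 + 2747·9 = 25565 (mod 200531).

25565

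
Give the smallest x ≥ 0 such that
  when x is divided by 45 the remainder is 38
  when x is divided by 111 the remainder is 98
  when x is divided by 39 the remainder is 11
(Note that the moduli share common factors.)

21188

gcd(45, 111) = 3 and 3 | (98 − 38), so the pair is consistent; merging gives x ≡ 1208 (mod 1665), where 1665 = lcm(45, 111).
gcd(1665, 39) = 3 and 3 | (11 − 1208), so the pair is consistent; merging gives x ≡ 21188 (mod 21645), where 21645 = lcm(1665, 39).
The solution is unique modulo lcm(45, 111, 39) = 21645.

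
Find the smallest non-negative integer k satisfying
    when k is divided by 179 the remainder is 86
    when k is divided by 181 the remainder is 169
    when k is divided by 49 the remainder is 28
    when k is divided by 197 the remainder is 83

19189065

From k ≡ 86 (mod 179) write k = 86 + 179t. Substituting into k ≡ 169 (mod 181) gives 179t ≡ 83 (mod 181), and since 179⁻¹ ≡ 90 (mod 181), t ≡ 49. Hence k ≡ 86 + 179·49 = 8857 (mod 32399).
From k ≡ 8857 (mod 32399) write k = 8857 + 32399t. Substituting into k ≡ 28 (mod 49) gives 32399t ≡ 40 (mod 49), and since 10⁻¹ ≡ 5 (mod 49), t ≡ 4. Hence k ≡ 8857 + 32399·4 = 138453 (mod 1587551).
From k ≡ 138453 (mod 1587551) write k = 138453 + 1587551t. Substituting into k ≡ 83 (mod 197) gives 1587551t ≡ 121 (mod 197), and since 125⁻¹ ≡ 145 (mod 197), t ≡ 12. Hence k ≡ 138453 + 1587551·12 = 19189065 (mod 312747547).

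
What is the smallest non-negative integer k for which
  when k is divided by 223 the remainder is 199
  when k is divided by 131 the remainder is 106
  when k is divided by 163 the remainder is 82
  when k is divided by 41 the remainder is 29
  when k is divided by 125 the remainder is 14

From k ≡ 199 (mod 223) write k = 199 + 223t. Substituting into k ≡ 106 (mod 131) gives 223t ≡ 38 (mod 131), and since 92⁻¹ ≡ 47 (mod 131), t ≡ 83. Hence k ≡ 199 + 223·83 = 18708 (mod 29213).
From k ≡ 18708 (mod 29213) write k = 18708 + 29213t. Substituting into k ≡ 82 (mod 163) gives 29213t ≡ 119 (mod 163), and since 36⁻¹ ≡ 77 (mod 163), t ≡ 35. Hence k ≡ 18708 + 29213·35 = 1041163 (mod 4761719).
From k ≡ 1041163 (mod 4761719) write k = 1041163 + 4761719t. Substituting into k ≡ 29 (mod 41) gives 4761719t ≡ 20 (mod 41), and since 20⁻¹ ≡ 39 (mod 41), t ≡ 1. Hence k ≡ 1041163 + 4761719·1 = 5802882 (mod 195230479).
From k ≡ 5802882 (mod 195230479) write k = 5802882 + 195230479t. Substituting into k ≡ 14 (mod 125) gives 195230479t ≡ 7 (mod 125), and since 104⁻¹ ≡ 119 (mod 125), t ≡ 83. Hence k ≡ 5802882 + 195230479·83 = 16209932639 (mod 24403809875).

16209932639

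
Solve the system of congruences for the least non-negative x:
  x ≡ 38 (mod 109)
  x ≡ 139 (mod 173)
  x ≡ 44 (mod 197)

3552348

From x ≡ 38 (mod 109) write x = 38 + 109t. Substituting into x ≡ 139 (mod 173) gives 109t ≡ 101 (mod 173), and since 109⁻¹ ≡ 100 (mod 173), t ≡ 66. Hence x ≡ 38 + 109·66 = 7232 (mod 18857).
From x ≡ 7232 (mod 18857) write x = 7232 + 18857t. Substituting into x ≡ 44 (mod 197) gives 18857t ≡ 101 (mod 197), and since 142⁻¹ ≡ 154 (mod 197), t ≡ 188. Hence x ≡ 7232 + 18857·188 = 3552348 (mod 3714829).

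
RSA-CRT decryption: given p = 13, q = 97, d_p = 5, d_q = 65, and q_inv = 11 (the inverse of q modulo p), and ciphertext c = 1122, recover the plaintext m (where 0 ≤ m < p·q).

m₁ = c^(d_p) mod p: c ≡ 4 (mod 13), and 4^5 mod 13 = 10.
m₂ = c^(d_q) mod q: c ≡ 55 (mod 97), and 55^65 mod 97 = 55.
h = q_inv·(m₁ − m₂) mod p = 11·(10 − 55) mod 13 = 12.
m = m₂ + h·q = 55 + 12·97 = 1219.

1219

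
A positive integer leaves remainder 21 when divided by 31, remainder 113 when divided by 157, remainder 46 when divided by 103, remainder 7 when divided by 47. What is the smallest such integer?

19976793

The moduli are pairwise coprime; N = 31·157·103·47 = 23561147.
N/31 = 760037; 760037 ≡ 10 (mod 31); 10·28 ≡ 1, so inverse 28.
N/157 = 150071; 150071 ≡ 136 (mod 157); 136·142 ≡ 1, so inverse 142.
N/103 = 228749; 228749 ≡ 89 (mod 103); 89·22 ≡ 1, so inverse 22.
N/47 = 501301; 501301 ≡ 46 (mod 47); 46·46 ≡ 1, so inverse 46.
m ≡ 21·760037·28 + 113·150071·142 + 46·228749·22 + 7·501301·46 = 3247853932.
3247853932 mod 23561147 = 19976793.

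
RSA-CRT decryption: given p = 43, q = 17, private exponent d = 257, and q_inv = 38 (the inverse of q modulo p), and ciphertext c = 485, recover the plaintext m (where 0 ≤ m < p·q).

77

d_p = d mod (p−1) = 257 mod 42 = 5; d_q = d mod (q−1) = 1.
m₁ = c^(d_p) mod p: c ≡ 12 (mod 43), and 12^5 mod 43 = 34.
m₂ = c^(d_q) mod q: c ≡ 9 (mod 17), and 9^1 mod 17 = 9.
h = q_inv·(m₁ − m₂) mod p = 38·(34 − 9) mod 43 = 4.
m = m₂ + h·q = 9 + 4·17 = 77.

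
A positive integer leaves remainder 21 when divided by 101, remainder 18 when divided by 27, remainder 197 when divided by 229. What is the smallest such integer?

The moduli are pairwise coprime; N = 101·27·229 = 624483.
N/101 = 6183; 6183 ≡ 22 (mod 101); 22·23 ≡ 1, so inverse 23.
N/27 = 23129; 23129 ≡ 17 (mod 27); 17·8 ≡ 1, so inverse 8.
N/229 = 2727; 2727 ≡ 208 (mod 229); 208·109 ≡ 1, so inverse 109.
x ≡ 21·6183·23 + 18·23129·8 + 197·2727·109 = 64873836.
64873836 mod 624483 = 552087.

552087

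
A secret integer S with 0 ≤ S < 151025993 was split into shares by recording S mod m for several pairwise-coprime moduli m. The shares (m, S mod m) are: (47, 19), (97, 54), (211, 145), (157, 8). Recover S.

Combine the congruences pairwise.
From S ≡ 19 (mod 47) write S = 19 + 47t. Substituting into S ≡ 54 (mod 97) gives 47t ≡ 35 (mod 97), and since 47⁻¹ ≡ 64 (mod 97), t ≡ 9. Hence S ≡ 19 + 47·9 = 442 (mod 4559).
From S ≡ 442 (mod 4559) write S = 442 + 4559t. Substituting into S ≡ 145 (mod 211) gives 4559t ≡ 125 (mod 211), and since 128⁻¹ ≡ 61 (mod 211), t ≡ 29. Hence S ≡ 442 + 4559·29 = 132653 (mod 961949).
From S ≡ 132653 (mod 961949) write S = 132653 + 961949t. Substituting into S ≡ 8 (mod 157) gives 961949t ≡ 20 (mod 157), and since 10⁻¹ ≡ 110 (mod 157), t ≡ 2. Hence S ≡ 132653 + 961949·2 = 2056551 (mod 151025993).

2056551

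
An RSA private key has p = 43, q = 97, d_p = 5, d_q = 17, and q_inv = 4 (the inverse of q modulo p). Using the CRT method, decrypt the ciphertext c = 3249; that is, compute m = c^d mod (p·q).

m₁ = c^(d_p) mod p: c ≡ 24 (mod 43), and 24^5 mod 43 = 13.
m₂ = c^(d_q) mod q: c ≡ 48 (mod 97), and 48^17 mod 97 = 31.
h = q_inv·(m₁ − m₂) mod p = 4·(13 − 31) mod 43 = 14.
m = m₂ + h·q = 31 + 14·97 = 1389.

1389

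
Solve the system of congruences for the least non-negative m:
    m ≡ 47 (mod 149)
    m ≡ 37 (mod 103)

From m ≡ 47 (mod 149) write m = 47 + 149t. Substituting into m ≡ 37 (mod 103) gives 149t ≡ 93 (mod 103), and since 46⁻¹ ≡ 56 (mod 103), t ≡ 58. Hence m ≡ 47 + 149·58 = 8689 (mod 15347).

8689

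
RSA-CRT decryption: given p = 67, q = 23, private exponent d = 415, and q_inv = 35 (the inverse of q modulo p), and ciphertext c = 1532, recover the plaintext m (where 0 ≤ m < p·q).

d_p = d mod (p−1) = 415 mod 66 = 19; d_q = d mod (q−1) = 19.
m₁ = c^(d_p) mod p: c ≡ 58 (mod 67), and 58^19 mod 67 = 42.
m₂ = c^(d_q) mod q: c ≡ 14 (mod 23), and 14^19 mod 23 = 10.
h = q_inv·(m₁ − m₂) mod p = 35·(42 − 10) mod 67 = 48.
m = m₂ + h·q = 10 + 48·23 = 1114.

1114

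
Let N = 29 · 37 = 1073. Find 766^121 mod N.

Mod 29: 766 ≡ 12; by Fermat, exponent reduces to 121 mod 28 = 9; 12^9 ≡ 12 (mod 29).
Mod 37: 766 ≡ 26; by Fermat, exponent reduces to 121 mod 36 = 13; 26^13 ≡ 26 (mod 37).
Combine by CRT: x ≡ 12 (mod 29), x ≡ 26 (mod 37) ⇒ x ≡ 766 (mod 1073).

766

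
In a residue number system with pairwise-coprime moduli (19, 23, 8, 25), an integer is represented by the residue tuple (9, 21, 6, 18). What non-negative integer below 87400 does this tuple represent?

51518

Combine the congruences pairwise.
From x ≡ 9 (mod 19) write x = 9 + 19t. Substituting into x ≡ 21 (mod 23) gives 19t ≡ 12 (mod 23), and since 19⁻¹ ≡ 17 (mod 23), t ≡ 20. Hence x ≡ 9 + 19·20 = 389 (mod 437).
From x ≡ 389 (mod 437) write x = 389 + 437t. Substituting into x ≡ 6 (mod 8) gives 437t ≡ 1 (mod 8), and since 5⁻¹ ≡ 5 (mod 8), t ≡ 5. Hence x ≡ 389 + 437·5 = 2574 (mod 3496).
From x ≡ 2574 (mod 3496) write x = 2574 + 3496t. Substituting into x ≡ 18 (mod 25) gives 3496t ≡ 19 (mod 25), and since 21⁻¹ ≡ 6 (mod 25), t ≡ 14. Hence x ≡ 2574 + 3496·14 = 51518 (mod 87400).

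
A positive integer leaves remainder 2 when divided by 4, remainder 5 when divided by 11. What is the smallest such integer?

From a ≡ 2 (mod 4) write a = 2 + 4t. Substituting into a ≡ 5 (mod 11) gives 4t ≡ 3 (mod 11), and since 4⁻¹ ≡ 3 (mod 11), t ≡ 9. Hence a ≡ 2 + 4·9 = 38 (mod 44).

38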